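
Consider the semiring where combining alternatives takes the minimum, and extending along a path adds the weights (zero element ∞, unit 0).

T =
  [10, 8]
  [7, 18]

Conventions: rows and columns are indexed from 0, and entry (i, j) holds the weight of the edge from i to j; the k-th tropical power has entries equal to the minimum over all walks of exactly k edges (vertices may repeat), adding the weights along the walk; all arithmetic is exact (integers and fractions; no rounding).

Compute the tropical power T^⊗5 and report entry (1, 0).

T^⊗2:
  [15, 18]
  [17, 15]
T^⊗3:
  [25, 23]
  [22, 25]
T^⊗4:
  [30, 33]
  [32, 30]
T^⊗5:
  [40, 38]
  [37, 40]
Key observation: the optimum is the walk 1->0->1->0->1->0, with weight 7 + 8 + 7 + 8 + 7 = 37.
Optimal value attained by: walk 1->0->1->0->1->0.
Answer: (T^⊗5)[1][0] = 37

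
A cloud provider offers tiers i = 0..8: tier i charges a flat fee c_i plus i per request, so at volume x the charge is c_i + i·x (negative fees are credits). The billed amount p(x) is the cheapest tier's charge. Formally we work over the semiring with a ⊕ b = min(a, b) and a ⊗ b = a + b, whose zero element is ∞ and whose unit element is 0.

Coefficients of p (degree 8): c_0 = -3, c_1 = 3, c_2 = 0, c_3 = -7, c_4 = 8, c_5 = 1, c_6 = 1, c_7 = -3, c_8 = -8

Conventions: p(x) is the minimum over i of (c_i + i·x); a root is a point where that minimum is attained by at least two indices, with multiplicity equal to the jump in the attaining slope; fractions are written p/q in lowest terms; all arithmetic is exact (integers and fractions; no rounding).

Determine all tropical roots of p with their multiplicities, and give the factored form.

hull edge (i=0, c=-3) to (i=3, c=-7): slope -4/3, span 3
hull edge (i=3, c=-7) to (i=8, c=-8): slope -1/5, span 5
Factored form: p(x) = -8 ⊗ (x ⊕ 1/5) ⊗ (x ⊕ 1/5) ⊗ (x ⊕ 1/5) ⊗ (x ⊕ 1/5) ⊗ (x ⊕ 1/5) ⊗ (x ⊕ 4/3) ⊗ (x ⊕ 4/3) ⊗ (x ⊕ 4/3)
Answer: roots = 1/5 (mult 5), 4/3 (mult 3)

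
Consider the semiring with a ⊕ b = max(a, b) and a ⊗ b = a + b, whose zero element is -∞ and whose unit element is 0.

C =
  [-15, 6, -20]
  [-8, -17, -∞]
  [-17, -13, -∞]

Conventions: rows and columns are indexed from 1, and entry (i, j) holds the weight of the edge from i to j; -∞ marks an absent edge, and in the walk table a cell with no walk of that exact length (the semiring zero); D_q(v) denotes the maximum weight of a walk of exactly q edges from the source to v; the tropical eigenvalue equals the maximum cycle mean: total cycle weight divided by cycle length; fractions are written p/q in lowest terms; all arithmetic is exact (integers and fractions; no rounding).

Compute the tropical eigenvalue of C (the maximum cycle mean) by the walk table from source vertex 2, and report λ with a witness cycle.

q=0: [-∞, 0, -∞]
q=1: [-8, -17, -∞]
q=2: [-23, -2, -28]
q=3: [-10, -17, -43]
Optimal cycle mean attained by: cycle 1->2->1, total 6 + (-8), length 2.
Answer: λ = -1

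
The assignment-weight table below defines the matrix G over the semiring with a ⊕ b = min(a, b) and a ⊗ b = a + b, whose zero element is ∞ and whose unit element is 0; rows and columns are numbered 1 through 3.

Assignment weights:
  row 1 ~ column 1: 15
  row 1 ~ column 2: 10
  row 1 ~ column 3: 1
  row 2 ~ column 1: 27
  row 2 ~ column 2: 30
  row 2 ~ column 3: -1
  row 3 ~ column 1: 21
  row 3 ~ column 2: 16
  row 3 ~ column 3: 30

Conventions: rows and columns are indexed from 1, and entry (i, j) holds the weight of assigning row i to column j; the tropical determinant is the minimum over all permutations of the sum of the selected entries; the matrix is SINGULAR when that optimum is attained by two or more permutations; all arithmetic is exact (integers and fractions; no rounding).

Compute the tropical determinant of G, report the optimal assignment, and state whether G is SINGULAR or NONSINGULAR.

σ = (1, 2, 3): 15 + 30 + 30 = 75
σ = (1, 3, 2): 15 + (-1) + 16 = 30
σ = (2, 1, 3): 10 + 27 + 30 = 67
σ = (2, 3, 1): 10 + (-1) + 21 = 30
σ = (3, 1, 2): 1 + 27 + 16 = 44
σ = (3, 2, 1): 1 + 30 + 21 = 52
Optimal value attained by: σ = (1, 3, 2).
Answer: det⊕(G) = 30; verdict: SINGULAR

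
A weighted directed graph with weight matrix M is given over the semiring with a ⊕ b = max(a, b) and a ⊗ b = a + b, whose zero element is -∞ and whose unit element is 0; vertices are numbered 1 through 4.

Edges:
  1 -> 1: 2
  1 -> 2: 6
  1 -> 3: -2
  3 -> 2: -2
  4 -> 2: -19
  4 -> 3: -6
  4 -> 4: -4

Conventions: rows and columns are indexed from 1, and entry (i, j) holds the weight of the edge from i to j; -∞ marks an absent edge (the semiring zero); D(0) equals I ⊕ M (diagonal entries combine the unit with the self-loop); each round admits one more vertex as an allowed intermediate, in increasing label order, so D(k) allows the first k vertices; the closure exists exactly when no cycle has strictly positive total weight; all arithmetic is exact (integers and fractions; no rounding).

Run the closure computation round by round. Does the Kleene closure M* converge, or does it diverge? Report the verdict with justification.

Detection: at round 0, diagonal entry (1, 1) turns strictly positive.
Key observation: the cycle 1->1 has total weight 2, which is strictly positive.
Answer: DIVERGES — positive cycle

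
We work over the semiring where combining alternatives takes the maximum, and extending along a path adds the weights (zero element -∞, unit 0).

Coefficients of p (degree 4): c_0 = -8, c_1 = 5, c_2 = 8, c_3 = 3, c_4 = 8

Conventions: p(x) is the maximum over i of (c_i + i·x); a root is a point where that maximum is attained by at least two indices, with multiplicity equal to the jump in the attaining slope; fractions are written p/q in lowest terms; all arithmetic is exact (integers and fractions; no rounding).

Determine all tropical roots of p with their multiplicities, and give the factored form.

hull edge (i=0, c=-8) to (i=1, c=5): slope 13, span 1
hull edge (i=1, c=5) to (i=2, c=8): slope 3, span 1
hull edge (i=2, c=8) to (i=4, c=8): slope 0, span 2
Factored form: p(x) = 8 ⊗ (x ⊕ (-13)) ⊗ (x ⊕ (-3)) ⊗ (x ⊕ 0) ⊗ (x ⊕ 0)
Answer: roots = -13 (mult 1), -3 (mult 1), 0 (mult 2)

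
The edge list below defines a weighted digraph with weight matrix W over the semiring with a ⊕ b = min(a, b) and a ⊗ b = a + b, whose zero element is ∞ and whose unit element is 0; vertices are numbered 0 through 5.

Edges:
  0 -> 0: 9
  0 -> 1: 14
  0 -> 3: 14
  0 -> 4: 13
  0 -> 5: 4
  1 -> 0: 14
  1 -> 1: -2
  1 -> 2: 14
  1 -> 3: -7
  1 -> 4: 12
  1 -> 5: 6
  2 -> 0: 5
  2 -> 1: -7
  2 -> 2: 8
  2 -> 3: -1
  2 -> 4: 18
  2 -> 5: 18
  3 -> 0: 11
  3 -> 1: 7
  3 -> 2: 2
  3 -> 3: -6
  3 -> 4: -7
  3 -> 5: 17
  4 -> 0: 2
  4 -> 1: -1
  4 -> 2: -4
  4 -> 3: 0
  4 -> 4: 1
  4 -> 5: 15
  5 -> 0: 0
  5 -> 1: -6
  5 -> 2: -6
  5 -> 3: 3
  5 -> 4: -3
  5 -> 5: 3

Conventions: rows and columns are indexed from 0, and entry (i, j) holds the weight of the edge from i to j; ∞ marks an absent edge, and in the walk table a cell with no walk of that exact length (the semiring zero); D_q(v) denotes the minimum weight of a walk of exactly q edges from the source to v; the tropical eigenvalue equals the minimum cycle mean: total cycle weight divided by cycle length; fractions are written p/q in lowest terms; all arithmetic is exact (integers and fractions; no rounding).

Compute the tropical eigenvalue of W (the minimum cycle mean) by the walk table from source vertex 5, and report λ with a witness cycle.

q=0: [∞, ∞, ∞, ∞, ∞, 0]
q=1: [0, -6, -6, 3, -3, 3]
q=2: [-1, -13, -7, -13, -4, 0]
q=3: [-2, -15, -11, -20, -20, -7]
q=4: [-18, -21, -24, -26, -27, -9]
q=5: [-25, -31, -31, -32, -33, -15]
q=6: [-31, -38, -37, -38, -39, -25]
Optimal cycle mean attained by: cycle 1->3->4->2->1, total (-7) + (-7) + (-4) + (-7), length 4.
Answer: λ = -25/4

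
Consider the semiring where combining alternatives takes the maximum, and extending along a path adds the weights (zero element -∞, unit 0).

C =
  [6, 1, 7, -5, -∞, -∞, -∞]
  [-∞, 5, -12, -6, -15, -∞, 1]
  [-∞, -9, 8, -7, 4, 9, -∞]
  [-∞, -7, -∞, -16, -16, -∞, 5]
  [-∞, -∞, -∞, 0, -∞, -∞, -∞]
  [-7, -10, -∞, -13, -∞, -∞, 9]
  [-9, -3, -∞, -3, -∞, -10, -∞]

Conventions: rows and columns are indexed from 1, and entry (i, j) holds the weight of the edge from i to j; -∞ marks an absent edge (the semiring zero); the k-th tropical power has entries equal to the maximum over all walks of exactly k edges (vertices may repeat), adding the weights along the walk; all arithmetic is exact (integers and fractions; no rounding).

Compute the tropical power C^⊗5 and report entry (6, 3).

C^⊗2:
  [12, 7, 15, 1, 11, 16, 2]
  [-8, 10, -4, -1, -8, -3, 6]
  [2, -1, 16, 4, 12, 17, 18]
  [-4, 2, -19, 2, -22, -5, -6]
  [-∞, -7, -∞, -16, -16, -∞, 5]
  [0, 6, 0, 6, -25, -1, -8]
  [-3, 2, -2, -9, -18, -∞, 2]
C^⊗3:
  [18, 13, 23, 11, 19, 24, 25]
  [-2, 15, 4, 4, 0, 5, 11]
  [10, 15, 24, 15, 20, 25, 26]
  [2, 7, 3, -4, -13, -10, 7]
  [-4, 2, -19, 2, -22, -5, -6]
  [6, 11, 8, 0, 4, 9, 11]
  [3, 7, 6, -1, 2, 7, 3]
C^⊗4:
  [24, 22, 31, 22, 27, 32, 33]
  [4, 20, 12, 9, 8, 13, 16]
  [18, 23, 32, 23, 28, 33, 34]
  [8, 12, 11, 4, 7, 12, 8]
  [2, 7, 3, -4, -13, -10, 7]
  [12, 16, 16, 8, 12, 17, 18]
  [9, 12, 14, 2, 10, 15, 16]
C^⊗5:
  [30, 30, 39, 30, 35, 40, 41]
  [10, 25, 20, 14, 16, 21, 22]
  [26, 31, 40, 31, 36, 41, 42]
  [14, 17, 19, 7, 15, 20, 21]
  [8, 12, 11, 4, 7, 12, 8]
  [18, 21, 24, 15, 20, 25, 26]
  [15, 17, 22, 13, 18, 23, 24]
Key observation: the optimum is the walk 6->1->3->3->3->3, with weight (-7) + 7 + 8 + 8 + 8 = 24.
Optimal value attained by: walk 6->1->3->3->3->3.
Answer: (C^⊗5)[6][3] = 24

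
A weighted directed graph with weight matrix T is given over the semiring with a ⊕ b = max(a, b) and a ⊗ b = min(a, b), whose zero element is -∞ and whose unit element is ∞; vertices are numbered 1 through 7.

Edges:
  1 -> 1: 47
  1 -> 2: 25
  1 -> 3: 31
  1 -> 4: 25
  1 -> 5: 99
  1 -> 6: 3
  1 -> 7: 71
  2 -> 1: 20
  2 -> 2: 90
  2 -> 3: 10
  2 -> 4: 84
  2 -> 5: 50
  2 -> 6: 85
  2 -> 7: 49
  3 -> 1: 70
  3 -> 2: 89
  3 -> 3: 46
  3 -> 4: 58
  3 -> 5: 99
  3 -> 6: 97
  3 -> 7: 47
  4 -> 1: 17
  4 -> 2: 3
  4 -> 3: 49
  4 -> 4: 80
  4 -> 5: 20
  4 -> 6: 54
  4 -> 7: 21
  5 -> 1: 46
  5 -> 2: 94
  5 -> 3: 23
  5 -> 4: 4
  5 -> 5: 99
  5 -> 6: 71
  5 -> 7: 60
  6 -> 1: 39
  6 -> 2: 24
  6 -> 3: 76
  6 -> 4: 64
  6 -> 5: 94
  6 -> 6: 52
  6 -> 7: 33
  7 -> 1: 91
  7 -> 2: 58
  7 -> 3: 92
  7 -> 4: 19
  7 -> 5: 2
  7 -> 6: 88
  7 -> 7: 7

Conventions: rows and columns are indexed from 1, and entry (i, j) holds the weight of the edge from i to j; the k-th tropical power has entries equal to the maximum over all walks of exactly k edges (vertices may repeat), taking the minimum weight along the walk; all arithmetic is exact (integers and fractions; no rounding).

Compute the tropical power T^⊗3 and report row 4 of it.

T^⊗2:
  [71, 94, 71, 31, 99, 71, 60]
  [49, 90, 76, 84, 85, 85, 50]
  [47, 94, 76, 84, 99, 85, 70]
  [49, 49, 54, 80, 54, 54, 47]
  [60, 94, 71, 84, 99, 85, 60]
  [70, 94, 52, 64, 94, 76, 60]
  [70, 89, 76, 64, 92, 92, 71]
T^⊗3:
  [70, 94, 71, 84, 99, 85, 71]
  [70, 90, 76, 84, 85, 85, 60]
  [70, 94, 76, 84, 99, 85, 60]
  [54, 54, 54, 80, 54, 54, 54]
  [70, 94, 76, 84, 99, 85, 60]
  [60, 94, 76, 84, 94, 85, 70]
  [71, 92, 76, 84, 92, 85, 70]
Answer: row 4 of T^⊗3 = [54, 54, 54, 80, 54, 54, 54]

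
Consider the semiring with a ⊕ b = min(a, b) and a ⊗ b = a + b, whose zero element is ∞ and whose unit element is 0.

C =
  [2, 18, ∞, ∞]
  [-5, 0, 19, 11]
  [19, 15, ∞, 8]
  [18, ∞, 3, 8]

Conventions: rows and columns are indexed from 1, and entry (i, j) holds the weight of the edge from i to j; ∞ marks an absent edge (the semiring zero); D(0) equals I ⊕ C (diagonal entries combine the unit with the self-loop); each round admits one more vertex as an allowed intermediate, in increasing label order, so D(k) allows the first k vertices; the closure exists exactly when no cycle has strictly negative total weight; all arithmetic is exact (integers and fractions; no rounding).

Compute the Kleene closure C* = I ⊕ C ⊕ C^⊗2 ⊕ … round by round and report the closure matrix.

D(0):
  [0, 18, ∞, ∞]
  [-5, 0, 19, 11]
  [19, 15, 0, 8]
  [18, ∞, 3, 0]
D(1):
  [0, 18, ∞, ∞]
  [-5, 0, 19, 11]
  [19, 15, 0, 8]
  [18, 36, 3, 0]
D(2):
  [0, 18, 37, 29]
  [-5, 0, 19, 11]
  [10, 15, 0, 8]
  [18, 36, 3, 0]
D(3):
  [0, 18, 37, 29]
  [-5, 0, 19, 11]
  [10, 15, 0, 8]
  [13, 18, 3, 0]
D(4):
  [0, 18, 32, 29]
  [-5, 0, 14, 11]
  [10, 15, 0, 8]
  [13, 18, 3, 0]
Answer: C* = [[0, 18, 32, 29], [-5, 0, 14, 11], [10, 15, 0, 8], [13, 18, 3, 0]]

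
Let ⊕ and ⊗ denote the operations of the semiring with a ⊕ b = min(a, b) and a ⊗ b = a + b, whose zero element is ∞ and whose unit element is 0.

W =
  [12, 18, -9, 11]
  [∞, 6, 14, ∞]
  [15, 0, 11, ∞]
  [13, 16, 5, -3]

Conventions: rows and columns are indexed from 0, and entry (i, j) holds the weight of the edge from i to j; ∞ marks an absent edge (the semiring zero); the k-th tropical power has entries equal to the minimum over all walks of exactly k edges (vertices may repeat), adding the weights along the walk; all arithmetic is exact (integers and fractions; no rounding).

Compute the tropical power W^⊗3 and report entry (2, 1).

W^⊗2:
  [6, -9, 2, 8]
  [29, 12, 20, ∞]
  [26, 6, 6, 26]
  [10, 5, 2, -6]
W^⊗3:
  [17, -3, -3, 5]
  [35, 18, 20, 40]
  [21, 6, 17, 23]
  [7, 2, -1, -9]
Key observation: the optimum is the walk 2->0->2->1, with weight 15 + (-9) + 0 = 6.
Optimal value attained by: walk 2->0->2->1.
Answer: (W^⊗3)[2][1] = 6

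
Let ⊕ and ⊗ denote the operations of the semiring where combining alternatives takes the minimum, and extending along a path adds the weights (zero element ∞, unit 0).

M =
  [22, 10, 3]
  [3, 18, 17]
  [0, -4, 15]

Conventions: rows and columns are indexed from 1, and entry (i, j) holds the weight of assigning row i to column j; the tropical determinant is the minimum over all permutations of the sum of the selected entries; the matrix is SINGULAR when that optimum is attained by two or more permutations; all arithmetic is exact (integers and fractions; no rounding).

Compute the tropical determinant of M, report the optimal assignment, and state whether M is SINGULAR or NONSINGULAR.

σ = (1, 2, 3): 22 + 18 + 15 = 55
σ = (1, 3, 2): 22 + 17 + (-4) = 35
σ = (2, 1, 3): 10 + 3 + 15 = 28
σ = (2, 3, 1): 10 + 17 + 0 = 27
σ = (3, 1, 2): 3 + 3 + (-4) = 2
σ = (3, 2, 1): 3 + 18 + 0 = 21
Optimal value attained by: σ = (3, 1, 2).
Answer: det⊕(M) = 2; verdict: NONSINGULAR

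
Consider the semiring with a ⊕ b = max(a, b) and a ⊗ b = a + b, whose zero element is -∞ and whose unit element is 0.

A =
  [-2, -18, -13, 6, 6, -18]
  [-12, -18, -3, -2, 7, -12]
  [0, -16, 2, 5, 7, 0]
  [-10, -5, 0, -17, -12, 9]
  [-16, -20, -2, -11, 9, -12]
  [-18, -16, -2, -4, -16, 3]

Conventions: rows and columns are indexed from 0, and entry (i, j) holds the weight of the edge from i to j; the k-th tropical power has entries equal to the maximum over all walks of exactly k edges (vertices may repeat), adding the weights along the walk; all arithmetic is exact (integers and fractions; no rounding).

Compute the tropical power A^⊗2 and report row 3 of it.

A^⊗2:
  [-4, 1, 6, 4, 15, 15]
  [-3, -7, 5, 2, 16, 7]
  [2, 0, 5, 7, 16, 14]
  [0, -7, 7, 5, 7, 12]
  [-2, -11, 7, 3, 18, -2]
  [-2, -9, 1, 3, 5, 6]
Answer: row 3 of A^⊗2 = [0, -7, 7, 5, 7, 12]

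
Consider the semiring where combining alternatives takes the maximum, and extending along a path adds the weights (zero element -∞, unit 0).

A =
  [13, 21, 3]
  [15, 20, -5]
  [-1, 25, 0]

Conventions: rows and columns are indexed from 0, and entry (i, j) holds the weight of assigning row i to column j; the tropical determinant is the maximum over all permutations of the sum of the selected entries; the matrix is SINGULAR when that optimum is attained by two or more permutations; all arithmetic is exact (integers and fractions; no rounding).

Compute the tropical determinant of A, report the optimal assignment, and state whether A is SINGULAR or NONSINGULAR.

σ = (0, 1, 2): 13 + 20 + 0 = 33
σ = (0, 2, 1): 13 + (-5) + 25 = 33
σ = (1, 0, 2): 21 + 15 + 0 = 36
σ = (1, 2, 0): 21 + (-5) + (-1) = 15
σ = (2, 0, 1): 3 + 15 + 25 = 43
σ = (2, 1, 0): 3 + 20 + (-1) = 22
Optimal value attained by: σ = (2, 0, 1).
Answer: det⊕(A) = 43; verdict: NONSINGULAR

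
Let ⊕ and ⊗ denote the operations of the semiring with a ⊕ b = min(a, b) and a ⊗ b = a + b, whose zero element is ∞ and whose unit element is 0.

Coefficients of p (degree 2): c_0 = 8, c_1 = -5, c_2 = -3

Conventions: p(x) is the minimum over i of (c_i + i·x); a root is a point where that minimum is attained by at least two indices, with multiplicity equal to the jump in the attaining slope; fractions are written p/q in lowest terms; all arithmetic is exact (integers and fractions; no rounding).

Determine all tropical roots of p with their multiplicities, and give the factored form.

hull edge (i=0, c=8) to (i=1, c=-5): slope -13, span 1
hull edge (i=1, c=-5) to (i=2, c=-3): slope 2, span 1
Factored form: p(x) = -3 ⊗ (x ⊕ (-2)) ⊗ (x ⊕ 13)
Answer: roots = -2 (mult 1), 13 (mult 1)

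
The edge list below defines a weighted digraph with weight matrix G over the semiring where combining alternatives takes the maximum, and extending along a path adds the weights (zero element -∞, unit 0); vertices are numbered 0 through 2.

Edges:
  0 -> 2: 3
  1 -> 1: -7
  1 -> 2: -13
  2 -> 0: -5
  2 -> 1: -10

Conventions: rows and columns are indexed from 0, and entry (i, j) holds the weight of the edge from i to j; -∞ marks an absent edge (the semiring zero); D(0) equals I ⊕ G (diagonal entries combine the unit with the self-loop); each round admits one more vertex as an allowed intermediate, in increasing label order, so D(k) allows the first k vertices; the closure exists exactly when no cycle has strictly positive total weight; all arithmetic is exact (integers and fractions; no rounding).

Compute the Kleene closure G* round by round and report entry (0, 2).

D(0):
  [0, -∞, 3]
  [-∞, 0, -13]
  [-5, -10, 0]
D(1):
  [0, -∞, 3]
  [-∞, 0, -13]
  [-5, -10, 0]
D(2):
  [0, -∞, 3]
  [-∞, 0, -13]
  [-5, -10, 0]
D(3):
  [0, -7, 3]
  [-18, 0, -13]
  [-5, -10, 0]
Answer: G*[0][2] = 3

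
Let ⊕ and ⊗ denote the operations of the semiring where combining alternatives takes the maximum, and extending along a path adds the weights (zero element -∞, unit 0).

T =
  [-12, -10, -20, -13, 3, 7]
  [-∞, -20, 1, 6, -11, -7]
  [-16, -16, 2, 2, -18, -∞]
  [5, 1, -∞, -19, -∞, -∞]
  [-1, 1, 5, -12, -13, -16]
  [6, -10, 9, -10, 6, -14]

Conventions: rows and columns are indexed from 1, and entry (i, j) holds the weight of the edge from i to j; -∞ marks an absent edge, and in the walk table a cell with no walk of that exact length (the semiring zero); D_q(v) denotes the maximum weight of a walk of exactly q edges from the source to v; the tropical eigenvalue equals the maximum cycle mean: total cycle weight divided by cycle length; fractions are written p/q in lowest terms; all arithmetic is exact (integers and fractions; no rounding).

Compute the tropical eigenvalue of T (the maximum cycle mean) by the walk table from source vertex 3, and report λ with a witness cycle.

q=0: [-∞, -∞, 0, -∞, -∞, -∞]
q=1: [-16, -16, 2, 2, -18, -∞]
q=2: [7, 3, 4, 4, -13, -9]
q=3: [9, 5, 6, 9, 10, 14]
q=4: [20, 11, 23, 11, 20, 16]
q=5: [22, 21, 25, 25, 23, 27]
q=6: [33, 26, 36, 27, 33, 29]
Optimal cycle mean attained by: cycle 1->6->1, total 7 + 6, length 2.
Answer: λ = 13/2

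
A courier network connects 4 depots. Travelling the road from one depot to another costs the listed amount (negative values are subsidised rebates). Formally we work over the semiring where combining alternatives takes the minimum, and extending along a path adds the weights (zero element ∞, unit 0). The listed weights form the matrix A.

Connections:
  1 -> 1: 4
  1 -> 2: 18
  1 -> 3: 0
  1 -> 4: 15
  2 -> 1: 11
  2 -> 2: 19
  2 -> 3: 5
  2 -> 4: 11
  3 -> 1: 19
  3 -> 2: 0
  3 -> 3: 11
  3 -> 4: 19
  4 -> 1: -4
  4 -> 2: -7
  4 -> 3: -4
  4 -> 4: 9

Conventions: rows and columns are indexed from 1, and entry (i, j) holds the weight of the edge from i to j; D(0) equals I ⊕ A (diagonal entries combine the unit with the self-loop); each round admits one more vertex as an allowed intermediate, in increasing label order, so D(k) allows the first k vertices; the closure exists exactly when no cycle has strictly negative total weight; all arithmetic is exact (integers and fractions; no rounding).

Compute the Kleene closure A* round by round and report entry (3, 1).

D(0):
  [0, 18, 0, 15]
  [11, 0, 5, 11]
  [19, 0, 0, 19]
  [-4, -7, -4, 0]
D(1):
  [0, 18, 0, 15]
  [11, 0, 5, 11]
  [19, 0, 0, 19]
  [-4, -7, -4, 0]
D(2):
  [0, 18, 0, 15]
  [11, 0, 5, 11]
  [11, 0, 0, 11]
  [-4, -7, -4, 0]
D(3):
  [0, 0, 0, 11]
  [11, 0, 5, 11]
  [11, 0, 0, 11]
  [-4, -7, -4, 0]
D(4):
  [0, 0, 0, 11]
  [7, 0, 5, 11]
  [7, 0, 0, 11]
  [-4, -7, -4, 0]
Answer: A*[3][1] = 7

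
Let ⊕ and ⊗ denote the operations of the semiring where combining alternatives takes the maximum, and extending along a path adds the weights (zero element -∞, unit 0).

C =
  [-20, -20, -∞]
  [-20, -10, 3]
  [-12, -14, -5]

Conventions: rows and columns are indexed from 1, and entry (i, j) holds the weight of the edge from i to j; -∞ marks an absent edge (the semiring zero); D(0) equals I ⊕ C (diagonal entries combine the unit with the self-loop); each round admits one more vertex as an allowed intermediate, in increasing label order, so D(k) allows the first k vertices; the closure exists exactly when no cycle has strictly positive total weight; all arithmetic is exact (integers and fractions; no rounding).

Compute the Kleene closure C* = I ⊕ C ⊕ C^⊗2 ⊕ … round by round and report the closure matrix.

D(0):
  [0, -20, -∞]
  [-20, 0, 3]
  [-12, -14, 0]
D(1):
  [0, -20, -∞]
  [-20, 0, 3]
  [-12, -14, 0]
D(2):
  [0, -20, -17]
  [-20, 0, 3]
  [-12, -14, 0]
D(3):
  [0, -20, -17]
  [-9, 0, 3]
  [-12, -14, 0]
Answer: C* = [[0, -20, -17], [-9, 0, 3], [-12, -14, 0]]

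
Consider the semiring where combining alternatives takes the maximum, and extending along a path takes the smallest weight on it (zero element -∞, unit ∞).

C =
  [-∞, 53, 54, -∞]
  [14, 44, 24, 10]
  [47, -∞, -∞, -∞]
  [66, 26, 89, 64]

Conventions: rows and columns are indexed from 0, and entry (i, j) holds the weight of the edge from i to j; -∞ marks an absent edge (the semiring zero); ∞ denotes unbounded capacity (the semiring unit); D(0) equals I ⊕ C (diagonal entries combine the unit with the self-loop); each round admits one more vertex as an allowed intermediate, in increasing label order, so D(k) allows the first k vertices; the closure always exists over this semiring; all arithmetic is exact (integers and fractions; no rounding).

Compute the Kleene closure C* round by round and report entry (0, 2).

D(0):
  [∞, 53, 54, -∞]
  [14, ∞, 24, 10]
  [47, -∞, ∞, -∞]
  [66, 26, 89, ∞]
D(1):
  [∞, 53, 54, -∞]
  [14, ∞, 24, 10]
  [47, 47, ∞, -∞]
  [66, 53, 89, ∞]
D(2):
  [∞, 53, 54, 10]
  [14, ∞, 24, 10]
  [47, 47, ∞, 10]
  [66, 53, 89, ∞]
D(3):
  [∞, 53, 54, 10]
  [24, ∞, 24, 10]
  [47, 47, ∞, 10]
  [66, 53, 89, ∞]
D(4):
  [∞, 53, 54, 10]
  [24, ∞, 24, 10]
  [47, 47, ∞, 10]
  [66, 53, 89, ∞]
Answer: C*[0][2] = 54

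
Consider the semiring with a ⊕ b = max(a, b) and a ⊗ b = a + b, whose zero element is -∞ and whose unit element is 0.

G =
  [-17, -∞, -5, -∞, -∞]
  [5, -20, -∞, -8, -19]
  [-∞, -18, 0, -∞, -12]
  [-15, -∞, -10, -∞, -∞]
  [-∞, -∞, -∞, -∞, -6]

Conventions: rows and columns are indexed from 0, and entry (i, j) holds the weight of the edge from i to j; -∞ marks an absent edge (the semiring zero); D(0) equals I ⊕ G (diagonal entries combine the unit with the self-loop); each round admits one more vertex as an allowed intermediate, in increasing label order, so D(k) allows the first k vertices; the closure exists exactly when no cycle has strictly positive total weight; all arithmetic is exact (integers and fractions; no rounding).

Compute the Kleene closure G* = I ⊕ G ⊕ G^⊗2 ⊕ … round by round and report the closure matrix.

D(0):
  [0, -∞, -5, -∞, -∞]
  [5, 0, -∞, -8, -19]
  [-∞, -18, 0, -∞, -12]
  [-15, -∞, -10, 0, -∞]
  [-∞, -∞, -∞, -∞, 0]
D(1):
  [0, -∞, -5, -∞, -∞]
  [5, 0, 0, -8, -19]
  [-∞, -18, 0, -∞, -12]
  [-15, -∞, -10, 0, -∞]
  [-∞, -∞, -∞, -∞, 0]
D(2):
  [0, -∞, -5, -∞, -∞]
  [5, 0, 0, -8, -19]
  [-13, -18, 0, -26, -12]
  [-15, -∞, -10, 0, -∞]
  [-∞, -∞, -∞, -∞, 0]
D(3):
  [0, -23, -5, -31, -17]
  [5, 0, 0, -8, -12]
  [-13, -18, 0, -26, -12]
  [-15, -28, -10, 0, -22]
  [-∞, -∞, -∞, -∞, 0]
D(4):
  [0, -23, -5, -31, -17]
  [5, 0, 0, -8, -12]
  [-13, -18, 0, -26, -12]
  [-15, -28, -10, 0, -22]
  [-∞, -∞, -∞, -∞, 0]
D(5):
  [0, -23, -5, -31, -17]
  [5, 0, 0, -8, -12]
  [-13, -18, 0, -26, -12]
  [-15, -28, -10, 0, -22]
  [-∞, -∞, -∞, -∞, 0]
Answer: G* = [[0, -23, -5, -31, -17], [5, 0, 0, -8, -12], [-13, -18, 0, -26, -12], [-15, -28, -10, 0, -22], [-∞, -∞, -∞, -∞, 0]]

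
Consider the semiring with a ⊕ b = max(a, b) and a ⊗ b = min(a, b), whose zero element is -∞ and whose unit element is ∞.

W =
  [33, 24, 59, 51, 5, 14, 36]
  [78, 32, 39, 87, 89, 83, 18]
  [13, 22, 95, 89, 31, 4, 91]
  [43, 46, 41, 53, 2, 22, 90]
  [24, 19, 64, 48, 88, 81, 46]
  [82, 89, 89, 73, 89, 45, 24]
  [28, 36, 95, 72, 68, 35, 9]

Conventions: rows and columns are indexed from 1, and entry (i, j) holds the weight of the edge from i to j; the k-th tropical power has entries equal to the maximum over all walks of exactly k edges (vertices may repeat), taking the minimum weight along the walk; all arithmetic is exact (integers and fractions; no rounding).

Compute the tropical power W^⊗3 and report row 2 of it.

W^⊗2:
  [43, 46, 59, 59, 36, 35, 59]
  [82, 83, 83, 73, 88, 81, 87]
  [43, 46, 95, 89, 68, 35, 91]
  [46, 46, 90, 72, 68, 46, 53]
  [81, 81, 81, 73, 88, 81, 64]
  [78, 46, 89, 89, 89, 83, 89]
  [43, 46, 95, 89, 68, 68, 91]
W^⊗3:
  [46, 46, 59, 59, 59, 46, 59]
  [81, 81, 87, 83, 88, 83, 83]
  [46, 46, 95, 89, 68, 68, 91]
  [46, 46, 90, 89, 68, 68, 90]
  [81, 81, 81, 81, 88, 81, 81]
  [82, 83, 89, 89, 88, 81, 89]
  [68, 68, 95, 89, 68, 68, 91]
Answer: row 2 of W^⊗3 = [81, 81, 87, 83, 88, 83, 83]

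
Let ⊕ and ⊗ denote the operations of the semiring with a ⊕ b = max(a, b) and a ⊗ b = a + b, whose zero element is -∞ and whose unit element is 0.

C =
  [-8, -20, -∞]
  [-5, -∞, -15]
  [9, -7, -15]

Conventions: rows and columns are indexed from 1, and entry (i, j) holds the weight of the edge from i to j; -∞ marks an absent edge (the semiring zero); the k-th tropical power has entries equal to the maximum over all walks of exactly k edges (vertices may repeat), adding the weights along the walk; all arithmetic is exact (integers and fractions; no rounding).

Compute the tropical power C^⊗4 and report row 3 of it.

C^⊗2:
  [-16, -28, -35]
  [-6, -22, -30]
  [1, -11, -22]
C^⊗3:
  [-24, -36, -43]
  [-14, -26, -37]
  [-7, -19, -26]
C^⊗4:
  [-32, -44, -51]
  [-22, -34, -41]
  [-15, -27, -34]
Answer: row 3 of C^⊗4 = [-15, -27, -34]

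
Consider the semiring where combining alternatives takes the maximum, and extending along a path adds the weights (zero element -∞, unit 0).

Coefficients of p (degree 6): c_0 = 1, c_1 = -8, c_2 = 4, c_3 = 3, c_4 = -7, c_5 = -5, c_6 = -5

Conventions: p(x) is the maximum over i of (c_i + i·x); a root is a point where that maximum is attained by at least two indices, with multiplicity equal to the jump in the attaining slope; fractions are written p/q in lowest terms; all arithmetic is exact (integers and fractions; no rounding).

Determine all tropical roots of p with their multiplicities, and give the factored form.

hull edge (i=0, c=1) to (i=2, c=4): slope 3/2, span 2
hull edge (i=2, c=4) to (i=3, c=3): slope -1, span 1
hull edge (i=3, c=3) to (i=6, c=-5): slope -8/3, span 3
Factored form: p(x) = -5 ⊗ (x ⊕ (-3/2)) ⊗ (x ⊕ (-3/2)) ⊗ (x ⊕ 1) ⊗ (x ⊕ 8/3) ⊗ (x ⊕ 8/3) ⊗ (x ⊕ 8/3)
Answer: roots = -3/2 (mult 2), 1 (mult 1), 8/3 (mult 3)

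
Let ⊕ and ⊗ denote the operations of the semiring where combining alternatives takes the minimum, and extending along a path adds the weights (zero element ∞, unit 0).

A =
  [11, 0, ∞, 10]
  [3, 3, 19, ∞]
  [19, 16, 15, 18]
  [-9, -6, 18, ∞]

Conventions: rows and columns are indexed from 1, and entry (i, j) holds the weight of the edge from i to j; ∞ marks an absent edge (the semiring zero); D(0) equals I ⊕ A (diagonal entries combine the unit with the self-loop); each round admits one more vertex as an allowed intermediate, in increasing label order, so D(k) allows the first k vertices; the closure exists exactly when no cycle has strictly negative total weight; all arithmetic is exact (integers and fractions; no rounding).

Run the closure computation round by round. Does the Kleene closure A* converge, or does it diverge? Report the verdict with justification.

D(0):
  [0, 0, ∞, 10]
  [3, 0, 19, ∞]
  [19, 16, 0, 18]
  [-9, -6, 18, 0]
D(1):
  [0, 0, ∞, 10]
  [3, 0, 19, 13]
  [19, 16, 0, 18]
  [-9, -9, 18, 0]
D(2):
  [0, 0, 19, 10]
  [3, 0, 19, 13]
  [19, 16, 0, 18]
  [-9, -9, 10, 0]
D(3):
  [0, 0, 19, 10]
  [3, 0, 19, 13]
  [19, 16, 0, 18]
  [-9, -9, 10, 0]
D(4):
  [0, 0, 19, 10]
  [3, 0, 19, 13]
  [9, 9, 0, 18]
  [-9, -9, 10, 0]
Key observation: every diagonal entry stays at the unit through all rounds, so no improving cycle exists.
Answer: CONVERGES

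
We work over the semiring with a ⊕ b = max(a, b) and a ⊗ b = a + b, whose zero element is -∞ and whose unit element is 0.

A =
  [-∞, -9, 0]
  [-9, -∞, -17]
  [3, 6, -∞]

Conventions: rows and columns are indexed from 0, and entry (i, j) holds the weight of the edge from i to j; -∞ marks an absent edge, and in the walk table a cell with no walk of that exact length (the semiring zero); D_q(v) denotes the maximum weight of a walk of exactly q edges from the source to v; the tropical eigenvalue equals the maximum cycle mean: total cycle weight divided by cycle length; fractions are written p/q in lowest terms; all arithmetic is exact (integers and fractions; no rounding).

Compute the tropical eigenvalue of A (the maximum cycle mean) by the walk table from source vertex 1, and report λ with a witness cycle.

q=0: [-∞, 0, -∞]
q=1: [-9, -∞, -17]
q=2: [-14, -11, -9]
q=3: [-6, -3, -14]
Optimal cycle mean attained by: cycle 0->2->0, total 0 + 3, length 2.
Answer: λ = 3/2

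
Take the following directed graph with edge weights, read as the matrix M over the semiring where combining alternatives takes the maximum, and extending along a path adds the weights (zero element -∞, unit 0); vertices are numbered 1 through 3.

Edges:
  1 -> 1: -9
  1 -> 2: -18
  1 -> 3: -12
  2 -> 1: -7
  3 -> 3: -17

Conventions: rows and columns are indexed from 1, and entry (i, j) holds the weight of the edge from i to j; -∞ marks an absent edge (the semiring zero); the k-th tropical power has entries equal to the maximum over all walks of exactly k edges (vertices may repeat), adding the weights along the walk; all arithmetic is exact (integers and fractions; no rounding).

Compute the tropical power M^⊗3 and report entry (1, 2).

M^⊗2:
  [-18, -27, -21]
  [-16, -25, -19]
  [-∞, -∞, -34]
M^⊗3:
  [-27, -36, -30]
  [-25, -34, -28]
  [-∞, -∞, -51]
Key observation: the optimum is the walk 1->1->1->2, with weight (-9) + (-9) + (-18) = -36.
Optimal value attained by: walk 1->1->1->2.
Answer: (M^⊗3)[1][2] = -36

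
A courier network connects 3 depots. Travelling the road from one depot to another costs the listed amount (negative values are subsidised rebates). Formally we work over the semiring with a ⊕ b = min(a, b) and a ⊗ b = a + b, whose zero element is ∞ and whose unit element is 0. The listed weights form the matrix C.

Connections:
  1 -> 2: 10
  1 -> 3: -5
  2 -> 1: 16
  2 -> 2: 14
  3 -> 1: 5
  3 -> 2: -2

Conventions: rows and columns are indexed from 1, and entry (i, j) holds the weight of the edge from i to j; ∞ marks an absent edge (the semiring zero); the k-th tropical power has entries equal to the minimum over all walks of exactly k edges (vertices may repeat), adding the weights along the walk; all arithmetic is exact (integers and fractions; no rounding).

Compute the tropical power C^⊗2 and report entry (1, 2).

C^⊗2:
  [0, -7, ∞]
  [30, 26, 11]
  [14, 12, 0]
Key observation: the optimum is the walk 1->3->2, with weight (-5) + (-2) = -7.
Optimal value attained by: walk 1->3->2.
Answer: (C^⊗2)[1][2] = -7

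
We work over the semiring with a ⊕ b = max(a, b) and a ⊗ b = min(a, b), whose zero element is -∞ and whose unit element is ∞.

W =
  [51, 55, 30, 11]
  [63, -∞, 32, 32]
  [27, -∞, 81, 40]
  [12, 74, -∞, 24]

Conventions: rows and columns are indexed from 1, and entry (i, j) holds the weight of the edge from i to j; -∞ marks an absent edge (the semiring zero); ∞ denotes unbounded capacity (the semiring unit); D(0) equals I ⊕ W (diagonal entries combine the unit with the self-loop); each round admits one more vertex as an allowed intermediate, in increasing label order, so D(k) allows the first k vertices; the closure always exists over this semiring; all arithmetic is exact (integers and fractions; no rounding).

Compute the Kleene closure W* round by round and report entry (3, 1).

D(0):
  [∞, 55, 30, 11]
  [63, ∞, 32, 32]
  [27, -∞, ∞, 40]
  [12, 74, -∞, ∞]
D(1):
  [∞, 55, 30, 11]
  [63, ∞, 32, 32]
  [27, 27, ∞, 40]
  [12, 74, 12, ∞]
D(2):
  [∞, 55, 32, 32]
  [63, ∞, 32, 32]
  [27, 27, ∞, 40]
  [63, 74, 32, ∞]
D(3):
  [∞, 55, 32, 32]
  [63, ∞, 32, 32]
  [27, 27, ∞, 40]
  [63, 74, 32, ∞]
D(4):
  [∞, 55, 32, 32]
  [63, ∞, 32, 32]
  [40, 40, ∞, 40]
  [63, 74, 32, ∞]
Answer: W*[3][1] = 40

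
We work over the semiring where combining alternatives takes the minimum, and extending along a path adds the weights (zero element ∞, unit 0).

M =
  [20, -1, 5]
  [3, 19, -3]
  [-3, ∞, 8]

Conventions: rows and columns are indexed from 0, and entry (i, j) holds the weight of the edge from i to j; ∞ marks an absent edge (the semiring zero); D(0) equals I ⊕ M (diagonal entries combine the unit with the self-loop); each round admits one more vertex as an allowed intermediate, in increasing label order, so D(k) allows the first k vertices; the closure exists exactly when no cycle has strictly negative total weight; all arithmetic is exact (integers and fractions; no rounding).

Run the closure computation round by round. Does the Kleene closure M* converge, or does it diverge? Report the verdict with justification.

D(0):
  [0, -1, 5]
  [3, 0, -3]
  [-3, ∞, 0]
D(1):
  [0, -1, 5]
  [3, 0, -3]
  [-3, -4, 0]
Detection: at round 2, diagonal entry (2, 2) turns strictly negative.
Key observation: the cycle 2->0->1->2 has total weight (-3) + (-1) + (-3), which is strictly negative.
Answer: DIVERGES — negative cycle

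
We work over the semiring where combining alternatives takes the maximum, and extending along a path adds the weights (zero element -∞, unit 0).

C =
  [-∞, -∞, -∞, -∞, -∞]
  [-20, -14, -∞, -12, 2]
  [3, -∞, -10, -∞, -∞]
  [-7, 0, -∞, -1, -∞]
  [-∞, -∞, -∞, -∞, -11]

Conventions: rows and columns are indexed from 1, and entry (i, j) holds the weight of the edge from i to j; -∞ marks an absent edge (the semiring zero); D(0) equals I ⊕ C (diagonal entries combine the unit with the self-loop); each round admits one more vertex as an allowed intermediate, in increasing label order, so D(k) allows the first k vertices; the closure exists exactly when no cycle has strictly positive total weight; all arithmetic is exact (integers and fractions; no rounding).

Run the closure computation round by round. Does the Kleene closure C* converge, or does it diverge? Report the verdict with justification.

D(0):
  [0, -∞, -∞, -∞, -∞]
  [-20, 0, -∞, -12, 2]
  [3, -∞, 0, -∞, -∞]
  [-7, 0, -∞, 0, -∞]
  [-∞, -∞, -∞, -∞, 0]
D(1):
  [0, -∞, -∞, -∞, -∞]
  [-20, 0, -∞, -12, 2]
  [3, -∞, 0, -∞, -∞]
  [-7, 0, -∞, 0, -∞]
  [-∞, -∞, -∞, -∞, 0]
D(2):
  [0, -∞, -∞, -∞, -∞]
  [-20, 0, -∞, -12, 2]
  [3, -∞, 0, -∞, -∞]
  [-7, 0, -∞, 0, 2]
  [-∞, -∞, -∞, -∞, 0]
D(3):
  [0, -∞, -∞, -∞, -∞]
  [-20, 0, -∞, -12, 2]
  [3, -∞, 0, -∞, -∞]
  [-7, 0, -∞, 0, 2]
  [-∞, -∞, -∞, -∞, 0]
D(4):
  [0, -∞, -∞, -∞, -∞]
  [-19, 0, -∞, -12, 2]
  [3, -∞, 0, -∞, -∞]
  [-7, 0, -∞, 0, 2]
  [-∞, -∞, -∞, -∞, 0]
D(5):
  [0, -∞, -∞, -∞, -∞]
  [-19, 0, -∞, -12, 2]
  [3, -∞, 0, -∞, -∞]
  [-7, 0, -∞, 0, 2]
  [-∞, -∞, -∞, -∞, 0]
Key observation: every diagonal entry stays at the unit through all rounds, so no improving cycle exists.
Answer: CONVERGES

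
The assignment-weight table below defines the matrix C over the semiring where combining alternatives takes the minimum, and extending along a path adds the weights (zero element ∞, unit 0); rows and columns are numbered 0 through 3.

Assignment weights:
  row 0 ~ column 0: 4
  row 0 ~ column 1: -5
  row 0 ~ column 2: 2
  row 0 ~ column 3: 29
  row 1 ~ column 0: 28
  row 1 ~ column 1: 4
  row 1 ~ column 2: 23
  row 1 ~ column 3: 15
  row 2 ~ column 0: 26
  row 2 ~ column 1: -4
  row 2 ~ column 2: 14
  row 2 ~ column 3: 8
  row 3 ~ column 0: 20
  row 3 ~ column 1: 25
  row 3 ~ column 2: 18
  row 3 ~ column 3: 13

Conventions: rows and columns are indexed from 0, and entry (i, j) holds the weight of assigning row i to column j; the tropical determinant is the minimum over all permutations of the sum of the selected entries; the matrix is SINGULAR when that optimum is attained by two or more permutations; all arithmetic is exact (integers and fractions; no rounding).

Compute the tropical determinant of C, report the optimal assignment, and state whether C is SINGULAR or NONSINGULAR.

σ = (0, 1, 2, 3): 4 + 4 + 14 + 13 = 35
σ = (0, 1, 3, 2): 4 + 4 + 8 + 18 = 34
σ = (0, 2, 1, 3): 4 + 23 + (-4) + 13 = 36
σ = (0, 2, 3, 1): 4 + 23 + 8 + 25 = 60
σ = (0, 3, 1, 2): 4 + 15 + (-4) + 18 = 33
σ = (0, 3, 2, 1): 4 + 15 + 14 + 25 = 58
σ = (1, 0, 2, 3): (-5) + 28 + 14 + 13 = 50
σ = (1, 0, 3, 2): (-5) + 28 + 8 + 18 = 49
σ = (1, 2, 0, 3): (-5) + 23 + 26 + 13 = 57
σ = (1, 2, 3, 0): (-5) + 23 + 8 + 20 = 46
σ = (1, 3, 0, 2): (-5) + 15 + 26 + 18 = 54
σ = (1, 3, 2, 0): (-5) + 15 + 14 + 20 = 44
σ = (2, 0, 1, 3): 2 + 28 + (-4) + 13 = 39
σ = (2, 0, 3, 1): 2 + 28 + 8 + 25 = 63
σ = (2, 1, 0, 3): 2 + 4 + 26 + 13 = 45
σ = (2, 1, 3, 0): 2 + 4 + 8 + 20 = 34
σ = (2, 3, 0, 1): 2 + 15 + 26 + 25 = 68
σ = (2, 3, 1, 0): 2 + 15 + (-4) + 20 = 33
σ = (3, 0, 1, 2): 29 + 28 + (-4) + 18 = 71
σ = (3, 0, 2, 1): 29 + 28 + 14 + 25 = 96
σ = (3, 1, 0, 2): 29 + 4 + 26 + 18 = 77
σ = (3, 1, 2, 0): 29 + 4 + 14 + 20 = 67
σ = (3, 2, 0, 1): 29 + 23 + 26 + 25 = 103
σ = (3, 2, 1, 0): 29 + 23 + (-4) + 20 = 68
Optimal value attained by: σ = (0, 3, 1, 2).
Answer: det⊕(C) = 33; verdict: SINGULAR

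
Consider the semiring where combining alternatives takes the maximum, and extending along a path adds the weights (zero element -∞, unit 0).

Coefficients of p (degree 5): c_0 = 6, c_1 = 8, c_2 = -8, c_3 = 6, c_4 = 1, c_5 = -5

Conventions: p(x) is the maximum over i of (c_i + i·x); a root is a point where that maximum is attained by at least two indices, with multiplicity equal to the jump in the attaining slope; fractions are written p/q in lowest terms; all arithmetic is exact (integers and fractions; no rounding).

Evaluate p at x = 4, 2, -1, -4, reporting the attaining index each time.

p(4) = max(6+0·4=6, 8+1·4=12, -8+2·4=0, 6+3·4=18, 1+4·4=17, -5+5·4=15) = 18 (attained by i=3)
p(2) = max(6+0·2=6, 8+1·2=10, -8+2·2=-4, 6+3·2=12, 1+4·2=9, -5+5·2=5) = 12 (attained by i=3)
p(-1) = max(6+0·(-1)=6, 8+1·(-1)=7, -8+2·(-1)=-10, 6+3·(-1)=3, 1+4·(-1)=-3, -5+5·(-1)=-10) = 7 (attained by i=1)
p(-4) = max(6+0·(-4)=6, 8+1·(-4)=4, -8+2·(-4)=-16, 6+3·(-4)=-6, 1+4·(-4)=-15, -5+5·(-4)=-25) = 6 (attained by i=0)
Answer: p(4) = 18; p(2) = 12; p(-1) = 7; p(-4) = 6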